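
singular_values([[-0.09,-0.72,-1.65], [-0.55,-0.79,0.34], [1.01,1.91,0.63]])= [2.69, 1.46, 0.01]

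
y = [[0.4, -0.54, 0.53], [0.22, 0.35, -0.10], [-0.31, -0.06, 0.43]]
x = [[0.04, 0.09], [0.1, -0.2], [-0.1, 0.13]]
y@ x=[[-0.09,  0.21], [0.05,  -0.06], [-0.06,  0.04]]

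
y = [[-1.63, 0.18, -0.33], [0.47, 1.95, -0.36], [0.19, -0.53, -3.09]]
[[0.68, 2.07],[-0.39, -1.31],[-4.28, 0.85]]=y @ [[-0.66, -1.26], [0.20, -0.42], [1.31, -0.28]]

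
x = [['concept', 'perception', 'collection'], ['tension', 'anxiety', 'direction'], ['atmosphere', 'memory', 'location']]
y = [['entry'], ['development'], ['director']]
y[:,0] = ['entry', 'development', 'director']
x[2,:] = ['atmosphere', 'memory', 'location']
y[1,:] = ['development']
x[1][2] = 'direction'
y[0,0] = 'entry'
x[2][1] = 'memory'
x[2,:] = ['atmosphere', 'memory', 'location']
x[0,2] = 'collection'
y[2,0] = 'director'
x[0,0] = 'concept'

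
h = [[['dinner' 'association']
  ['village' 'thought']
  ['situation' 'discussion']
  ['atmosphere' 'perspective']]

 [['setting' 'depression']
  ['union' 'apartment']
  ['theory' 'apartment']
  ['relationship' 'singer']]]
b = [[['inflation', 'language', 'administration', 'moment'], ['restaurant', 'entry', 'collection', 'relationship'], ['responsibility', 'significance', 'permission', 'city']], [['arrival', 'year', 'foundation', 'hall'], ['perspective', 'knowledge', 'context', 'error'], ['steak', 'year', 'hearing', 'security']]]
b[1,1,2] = 'context'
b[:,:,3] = [['moment', 'relationship', 'city'], ['hall', 'error', 'security']]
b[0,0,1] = 'language'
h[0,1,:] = ['village', 'thought']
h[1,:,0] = ['setting', 'union', 'theory', 'relationship']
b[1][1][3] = 'error'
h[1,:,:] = [['setting', 'depression'], ['union', 'apartment'], ['theory', 'apartment'], ['relationship', 'singer']]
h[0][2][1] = 'discussion'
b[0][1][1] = 'entry'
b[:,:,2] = [['administration', 'collection', 'permission'], ['foundation', 'context', 'hearing']]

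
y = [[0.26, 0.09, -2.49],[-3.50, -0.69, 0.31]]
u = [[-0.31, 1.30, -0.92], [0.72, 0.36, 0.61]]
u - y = [[-0.57, 1.21, 1.57], [4.22, 1.05, 0.3]]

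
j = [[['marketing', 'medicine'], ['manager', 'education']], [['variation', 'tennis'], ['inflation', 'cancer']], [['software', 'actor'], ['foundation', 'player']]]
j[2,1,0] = 'foundation'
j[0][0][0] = 'marketing'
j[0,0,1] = 'medicine'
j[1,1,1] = 'cancer'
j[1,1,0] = 'inflation'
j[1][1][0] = 'inflation'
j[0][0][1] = 'medicine'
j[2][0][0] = 'software'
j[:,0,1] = ['medicine', 'tennis', 'actor']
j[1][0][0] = 'variation'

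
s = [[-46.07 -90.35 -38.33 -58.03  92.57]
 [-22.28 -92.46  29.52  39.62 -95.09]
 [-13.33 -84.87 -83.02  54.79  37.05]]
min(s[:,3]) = -58.03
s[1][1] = -92.46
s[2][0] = -13.33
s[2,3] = 54.79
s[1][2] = 29.52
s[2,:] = [-13.33, -84.87, -83.02, 54.79, 37.05]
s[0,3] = -58.03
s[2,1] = -84.87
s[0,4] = 92.57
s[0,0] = -46.07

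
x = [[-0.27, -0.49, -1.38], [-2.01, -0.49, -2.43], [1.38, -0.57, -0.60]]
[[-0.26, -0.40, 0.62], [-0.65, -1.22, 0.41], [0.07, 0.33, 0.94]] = x @ [[0.09, 0.26, 0.36], [-0.13, -0.31, -0.37], [0.22, 0.35, -0.39]]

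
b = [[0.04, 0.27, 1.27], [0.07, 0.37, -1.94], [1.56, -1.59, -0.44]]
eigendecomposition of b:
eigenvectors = [[0.43, -0.72, 0.3],[-0.52, -0.69, -0.71],[-0.74, -0.03, 0.64]]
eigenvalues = [-2.46, 0.35, 2.08]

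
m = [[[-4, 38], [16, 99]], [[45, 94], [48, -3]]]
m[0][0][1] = 38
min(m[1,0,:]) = 45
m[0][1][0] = 16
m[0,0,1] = 38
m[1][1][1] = -3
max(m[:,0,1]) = 94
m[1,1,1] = -3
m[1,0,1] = 94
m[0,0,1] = 38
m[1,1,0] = 48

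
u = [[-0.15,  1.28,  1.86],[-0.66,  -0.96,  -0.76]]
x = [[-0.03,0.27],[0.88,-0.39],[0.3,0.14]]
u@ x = [[1.69,  -0.28], [-1.05,  0.09]]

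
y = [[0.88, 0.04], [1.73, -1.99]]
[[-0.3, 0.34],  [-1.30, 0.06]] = y @ [[-0.36,0.37], [0.34,0.29]]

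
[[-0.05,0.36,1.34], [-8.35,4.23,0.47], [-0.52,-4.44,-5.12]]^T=[[-0.05, -8.35, -0.52],  [0.36, 4.23, -4.44],  [1.34, 0.47, -5.12]]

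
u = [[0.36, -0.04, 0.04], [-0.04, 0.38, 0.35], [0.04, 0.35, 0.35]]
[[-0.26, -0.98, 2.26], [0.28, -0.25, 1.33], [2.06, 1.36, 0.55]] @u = [[0.04, 0.43, 0.44], [0.16, 0.36, 0.39], [0.71, 0.63, 0.75]]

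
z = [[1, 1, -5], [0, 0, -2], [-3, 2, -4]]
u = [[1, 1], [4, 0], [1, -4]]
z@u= [[0, 21], [-2, 8], [1, 13]]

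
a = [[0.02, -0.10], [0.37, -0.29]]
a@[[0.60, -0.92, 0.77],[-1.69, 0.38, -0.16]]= [[0.18, -0.06, 0.03], [0.71, -0.45, 0.33]]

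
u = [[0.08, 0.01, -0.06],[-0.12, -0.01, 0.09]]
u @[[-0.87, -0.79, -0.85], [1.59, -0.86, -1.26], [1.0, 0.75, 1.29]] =[[-0.11, -0.12, -0.16], [0.18, 0.17, 0.23]]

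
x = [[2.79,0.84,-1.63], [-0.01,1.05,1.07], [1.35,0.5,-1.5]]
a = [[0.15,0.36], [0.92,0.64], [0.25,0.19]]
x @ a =[[0.78,1.23], [1.23,0.87], [0.29,0.52]]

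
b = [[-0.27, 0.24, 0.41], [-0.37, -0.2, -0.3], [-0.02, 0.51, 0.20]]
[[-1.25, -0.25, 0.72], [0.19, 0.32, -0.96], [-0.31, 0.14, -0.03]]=b @ [[1.27, -0.28, 0.82],  [0.40, 0.74, -1.20],  [-2.45, -1.23, 3.0]]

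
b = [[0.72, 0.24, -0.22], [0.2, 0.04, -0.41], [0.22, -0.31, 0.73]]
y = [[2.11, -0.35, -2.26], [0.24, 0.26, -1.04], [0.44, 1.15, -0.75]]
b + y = [[2.83, -0.11, -2.48], [0.44, 0.30, -1.45], [0.66, 0.84, -0.02]]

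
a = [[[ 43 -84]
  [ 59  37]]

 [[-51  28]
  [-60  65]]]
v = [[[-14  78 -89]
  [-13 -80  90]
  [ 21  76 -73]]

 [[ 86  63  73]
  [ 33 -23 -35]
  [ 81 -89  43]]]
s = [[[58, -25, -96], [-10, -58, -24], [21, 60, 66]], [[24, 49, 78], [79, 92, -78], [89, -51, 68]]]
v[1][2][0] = 81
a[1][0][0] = -51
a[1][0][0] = -51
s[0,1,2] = -24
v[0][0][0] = -14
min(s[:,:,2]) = -96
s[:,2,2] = [66, 68]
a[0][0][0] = 43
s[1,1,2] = -78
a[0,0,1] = -84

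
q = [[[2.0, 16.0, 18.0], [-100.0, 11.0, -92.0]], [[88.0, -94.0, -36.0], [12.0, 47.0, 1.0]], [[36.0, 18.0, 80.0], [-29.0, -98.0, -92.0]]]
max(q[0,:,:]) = 18.0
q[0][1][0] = -100.0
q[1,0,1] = -94.0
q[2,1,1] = -98.0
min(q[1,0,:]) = -94.0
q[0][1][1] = 11.0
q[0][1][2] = -92.0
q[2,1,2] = -92.0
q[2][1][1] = -98.0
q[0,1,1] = 11.0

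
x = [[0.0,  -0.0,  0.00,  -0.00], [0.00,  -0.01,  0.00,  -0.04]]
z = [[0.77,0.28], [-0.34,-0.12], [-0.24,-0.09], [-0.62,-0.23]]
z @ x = [[0.0, -0.00, 0.00, -0.01], [0.0, 0.00, 0.0, 0.0], [0.0, 0.0, 0.0, 0.0], [0.00, 0.00, 0.00, 0.01]]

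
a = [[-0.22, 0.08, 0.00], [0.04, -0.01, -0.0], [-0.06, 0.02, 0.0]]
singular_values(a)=[0.25, 0.0, 0.0]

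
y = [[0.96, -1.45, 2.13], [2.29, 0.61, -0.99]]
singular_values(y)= [2.83, 2.48]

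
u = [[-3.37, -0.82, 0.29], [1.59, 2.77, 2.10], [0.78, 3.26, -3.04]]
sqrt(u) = [[(-0.04+1.83j), (-0.16+0.22j), (-0.05-0.08j)], [0.44-0.42j, 1.68+0.22j, (0.55-0.55j)], [0.21-0.20j, (0.8-0.86j), (0.26+1.75j)]]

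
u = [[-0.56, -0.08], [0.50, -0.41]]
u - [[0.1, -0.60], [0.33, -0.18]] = [[-0.66, 0.52], [0.17, -0.23]]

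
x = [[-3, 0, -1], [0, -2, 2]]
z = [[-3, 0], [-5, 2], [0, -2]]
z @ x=[[9, 0, 3], [15, -4, 9], [0, 4, -4]]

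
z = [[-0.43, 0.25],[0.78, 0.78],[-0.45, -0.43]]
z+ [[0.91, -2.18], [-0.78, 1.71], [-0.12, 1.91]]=[[0.48,-1.93], [0.0,2.49], [-0.57,1.48]]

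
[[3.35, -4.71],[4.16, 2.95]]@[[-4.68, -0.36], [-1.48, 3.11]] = [[-8.71, -15.85], [-23.83, 7.68]]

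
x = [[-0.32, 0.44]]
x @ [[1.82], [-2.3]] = [[-1.59]]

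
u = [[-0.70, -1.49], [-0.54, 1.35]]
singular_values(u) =[2.02, 0.87]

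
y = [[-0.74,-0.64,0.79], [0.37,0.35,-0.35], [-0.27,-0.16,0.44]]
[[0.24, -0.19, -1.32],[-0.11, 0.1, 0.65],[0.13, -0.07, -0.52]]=y @ [[-0.36,0.11,1.04],[0.26,0.14,0.37],[0.18,-0.03,-0.4]]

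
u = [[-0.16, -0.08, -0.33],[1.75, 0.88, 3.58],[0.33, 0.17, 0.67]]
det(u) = -0.000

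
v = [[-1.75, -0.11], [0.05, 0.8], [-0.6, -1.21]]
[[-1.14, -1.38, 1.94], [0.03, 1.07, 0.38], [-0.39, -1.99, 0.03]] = v@[[0.65, 0.71, -1.14],  [-0.0, 1.29, 0.54]]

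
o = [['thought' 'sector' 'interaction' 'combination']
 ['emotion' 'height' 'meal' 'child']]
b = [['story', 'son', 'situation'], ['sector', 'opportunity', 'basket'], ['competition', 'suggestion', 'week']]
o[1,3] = 'child'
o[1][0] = 'emotion'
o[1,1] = 'height'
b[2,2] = 'week'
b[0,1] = 'son'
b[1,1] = 'opportunity'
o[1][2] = 'meal'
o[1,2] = 'meal'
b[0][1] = 'son'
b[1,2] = 'basket'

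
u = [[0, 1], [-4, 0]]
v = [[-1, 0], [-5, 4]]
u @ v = [[-5, 4], [4, 0]]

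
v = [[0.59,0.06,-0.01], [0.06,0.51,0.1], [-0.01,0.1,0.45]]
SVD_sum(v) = [[0.36, 0.28, 0.13],[0.28, 0.22, 0.11],[0.13, 0.11, 0.05]] + [[0.22,  -0.18,  -0.2],[-0.18,  0.15,  0.17],[-0.2,  0.17,  0.19]] + [[0.01, -0.05, 0.06],[-0.05, 0.14, -0.17],[0.06, -0.17, 0.21]]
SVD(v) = [[-0.75,0.63,0.2], [-0.59,-0.52,-0.62], [-0.28,-0.58,0.76]] @ diag([0.6335958430088535, 0.5497390061438544, 0.36666515084729207]) @ [[-0.75,-0.59,-0.28], [0.63,-0.52,-0.58], [0.2,-0.62,0.76]]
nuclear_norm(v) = 1.55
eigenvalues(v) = [0.37, 0.63, 0.55]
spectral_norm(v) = 0.63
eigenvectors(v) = [[0.2, -0.75, -0.63], [-0.62, -0.59, 0.52], [0.76, -0.28, 0.58]]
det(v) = 0.13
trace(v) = 1.55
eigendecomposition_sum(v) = [[0.01,-0.05,0.06], [-0.05,0.14,-0.17], [0.06,-0.17,0.21]] + [[0.36, 0.28, 0.13],[0.28, 0.22, 0.11],[0.13, 0.11, 0.05]] + [[0.22, -0.18, -0.2], [-0.18, 0.15, 0.17], [-0.2, 0.17, 0.19]]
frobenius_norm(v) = 0.92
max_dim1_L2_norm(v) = 0.59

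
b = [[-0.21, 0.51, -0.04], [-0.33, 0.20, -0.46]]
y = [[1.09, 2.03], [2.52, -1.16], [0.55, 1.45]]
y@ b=[[-0.90, 0.96, -0.98], [-0.15, 1.05, 0.43], [-0.59, 0.57, -0.69]]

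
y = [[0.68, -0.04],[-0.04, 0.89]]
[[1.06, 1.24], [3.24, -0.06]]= y @ [[1.78, 1.83], [3.72, 0.02]]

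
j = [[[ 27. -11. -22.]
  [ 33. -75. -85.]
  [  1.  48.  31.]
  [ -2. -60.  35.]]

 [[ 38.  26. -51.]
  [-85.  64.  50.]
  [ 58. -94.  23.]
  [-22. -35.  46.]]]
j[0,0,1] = -11.0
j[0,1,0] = 33.0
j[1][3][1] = -35.0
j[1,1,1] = 64.0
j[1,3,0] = -22.0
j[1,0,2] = -51.0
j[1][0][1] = 26.0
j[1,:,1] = [26.0, 64.0, -94.0, -35.0]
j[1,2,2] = 23.0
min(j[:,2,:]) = -94.0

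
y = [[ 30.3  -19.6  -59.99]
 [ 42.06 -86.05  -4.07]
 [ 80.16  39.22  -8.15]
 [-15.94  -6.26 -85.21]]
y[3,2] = -85.21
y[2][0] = 80.16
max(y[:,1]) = 39.22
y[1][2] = -4.07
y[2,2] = -8.15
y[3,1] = -6.26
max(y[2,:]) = 80.16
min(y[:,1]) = -86.05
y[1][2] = -4.07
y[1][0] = 42.06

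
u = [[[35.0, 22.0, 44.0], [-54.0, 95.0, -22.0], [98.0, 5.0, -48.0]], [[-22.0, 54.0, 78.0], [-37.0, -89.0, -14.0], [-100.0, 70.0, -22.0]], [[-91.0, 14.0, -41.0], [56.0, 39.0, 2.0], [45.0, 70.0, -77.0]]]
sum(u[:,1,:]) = -24.0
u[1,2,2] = -22.0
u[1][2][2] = -22.0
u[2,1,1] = 39.0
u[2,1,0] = 56.0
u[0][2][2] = -48.0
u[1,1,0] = -37.0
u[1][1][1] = -89.0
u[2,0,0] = -91.0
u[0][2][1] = 5.0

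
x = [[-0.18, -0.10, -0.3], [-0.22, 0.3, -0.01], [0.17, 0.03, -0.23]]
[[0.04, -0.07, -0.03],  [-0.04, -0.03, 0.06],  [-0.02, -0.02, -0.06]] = x @ [[-0.07, 0.11, -0.15], [-0.2, -0.02, 0.09], [-0.01, 0.17, 0.15]]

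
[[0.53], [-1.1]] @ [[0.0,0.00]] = [[0.0, 0.0], [0.00, 0.0]]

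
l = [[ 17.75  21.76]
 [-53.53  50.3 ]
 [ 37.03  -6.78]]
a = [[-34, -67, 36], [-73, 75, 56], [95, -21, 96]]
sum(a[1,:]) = 58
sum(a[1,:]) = 58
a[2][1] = -21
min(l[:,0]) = -53.53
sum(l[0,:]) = 39.510000000000005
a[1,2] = 56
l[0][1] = 21.76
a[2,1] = -21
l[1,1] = 50.3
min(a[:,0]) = -73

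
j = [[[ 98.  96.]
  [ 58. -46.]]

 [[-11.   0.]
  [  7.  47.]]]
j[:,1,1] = [-46.0, 47.0]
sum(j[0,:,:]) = 206.0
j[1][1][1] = 47.0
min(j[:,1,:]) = -46.0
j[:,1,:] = [[58.0, -46.0], [7.0, 47.0]]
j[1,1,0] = 7.0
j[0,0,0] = 98.0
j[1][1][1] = 47.0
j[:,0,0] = [98.0, -11.0]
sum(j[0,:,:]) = 206.0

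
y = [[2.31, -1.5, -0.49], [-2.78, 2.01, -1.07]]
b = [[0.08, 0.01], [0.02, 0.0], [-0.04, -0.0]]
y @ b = [[0.17, 0.02], [-0.14, -0.03]]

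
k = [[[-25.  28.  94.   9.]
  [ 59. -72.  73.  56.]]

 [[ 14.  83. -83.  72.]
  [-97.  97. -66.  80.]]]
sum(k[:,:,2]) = 18.0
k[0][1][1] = -72.0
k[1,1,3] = 80.0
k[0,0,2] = 94.0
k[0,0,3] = 9.0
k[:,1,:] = [[59.0, -72.0, 73.0, 56.0], [-97.0, 97.0, -66.0, 80.0]]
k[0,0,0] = -25.0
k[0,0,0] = -25.0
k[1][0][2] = -83.0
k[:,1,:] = [[59.0, -72.0, 73.0, 56.0], [-97.0, 97.0, -66.0, 80.0]]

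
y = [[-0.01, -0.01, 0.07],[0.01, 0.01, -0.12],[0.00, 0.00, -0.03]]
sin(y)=[[-0.01, -0.01, 0.07], [0.01, 0.01, -0.12], [0.00, 0.00, -0.03]]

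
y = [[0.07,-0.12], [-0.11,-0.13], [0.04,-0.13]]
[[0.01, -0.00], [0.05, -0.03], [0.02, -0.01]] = y @[[-0.18,  0.12], [-0.22,  0.11]]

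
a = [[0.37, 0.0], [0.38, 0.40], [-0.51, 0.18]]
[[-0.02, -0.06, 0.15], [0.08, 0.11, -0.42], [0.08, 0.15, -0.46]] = a@[[-0.06,-0.15,0.4], [0.26,0.41,-1.42]]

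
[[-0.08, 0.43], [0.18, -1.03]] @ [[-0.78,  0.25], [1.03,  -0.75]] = [[0.51, -0.34],[-1.2, 0.82]]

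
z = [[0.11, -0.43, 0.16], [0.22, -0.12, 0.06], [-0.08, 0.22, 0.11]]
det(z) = 0.02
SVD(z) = [[-0.85, 0.05, -0.53], [-0.37, 0.65, 0.66], [0.38, 0.76, -0.54]] @ diag([0.5459992218171978, 0.17104063473521397, 0.1689081142052972]) @ [[-0.38, 0.9, -0.21], [0.52, 0.40, 0.76], [0.77, 0.18, -0.61]]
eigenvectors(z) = [[0.80+0.00j, (0.8-0j), 0.17+0.00j],[(0.18-0.48j), 0.18+0.48j, 0.32+0.00j],[(-0.25+0.2j), (-0.25-0.2j), (0.93+0j)]]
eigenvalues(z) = [(-0.04+0.3j), (-0.04-0.3j), (0.17+0j)]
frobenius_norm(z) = 0.60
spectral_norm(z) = 0.55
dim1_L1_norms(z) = [0.7, 0.4, 0.41]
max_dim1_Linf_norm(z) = 0.43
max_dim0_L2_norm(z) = 0.5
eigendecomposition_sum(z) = [[0.05+0.15j, (-0.22-0.04j), (0.07-0.02j)], [(0.1+0j), (-0.07+0.13j), 0.01-0.04j], [-0.06-0.04j, 0.08-0.05j, -0.02+0.02j]] + [[(0.05-0.15j), (-0.22+0.04j), (0.07+0.02j)], [0.10-0.00j, -0.07-0.13j, 0.01+0.04j], [(-0.06+0.04j), (0.08+0.05j), (-0.02-0.02j)]] + [[0.01+0.00j, 0.01+0.00j, (0.03-0j)], [(0.01+0j), 0.02+0.00j, (0.05-0j)], [0.03+0.00j, 0.06+0.00j, 0.14-0.00j]]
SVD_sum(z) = [[0.17, -0.42, 0.10], [0.08, -0.18, 0.04], [-0.08, 0.18, -0.04]] + [[0.00, 0.0, 0.01], [0.06, 0.04, 0.08], [0.07, 0.05, 0.10]] + [[-0.07,-0.02,0.05], [0.09,0.02,-0.07], [-0.07,-0.02,0.06]]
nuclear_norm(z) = 0.89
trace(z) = 0.10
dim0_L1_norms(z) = [0.41, 0.77, 0.33]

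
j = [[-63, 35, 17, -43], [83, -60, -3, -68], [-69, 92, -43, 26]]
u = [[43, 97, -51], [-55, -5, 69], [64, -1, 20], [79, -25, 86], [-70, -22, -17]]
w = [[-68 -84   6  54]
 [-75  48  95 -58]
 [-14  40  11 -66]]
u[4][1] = -22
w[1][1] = 48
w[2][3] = -66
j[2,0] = -69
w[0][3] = 54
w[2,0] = -14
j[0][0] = -63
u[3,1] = -25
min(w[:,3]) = -66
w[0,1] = -84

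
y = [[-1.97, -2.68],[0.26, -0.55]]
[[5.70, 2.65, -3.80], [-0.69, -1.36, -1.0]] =y@[[-2.80, -2.87, -0.33], [-0.07, 1.12, 1.66]]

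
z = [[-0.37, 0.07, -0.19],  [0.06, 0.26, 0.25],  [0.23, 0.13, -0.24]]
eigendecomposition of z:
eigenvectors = [[0.69+0.00j, 0.69-0.00j, (-0.03+0j)], [-0.09+0.24j, -0.09-0.24j, -0.97+0.00j], [(-0.15-0.65j), (-0.15+0.65j), -0.24+0.00j]]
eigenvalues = [(-0.34+0.2j), (-0.34-0.2j), (0.32+0j)]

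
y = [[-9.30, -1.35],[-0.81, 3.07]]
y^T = [[-9.3, -0.81], [-1.35, 3.07]]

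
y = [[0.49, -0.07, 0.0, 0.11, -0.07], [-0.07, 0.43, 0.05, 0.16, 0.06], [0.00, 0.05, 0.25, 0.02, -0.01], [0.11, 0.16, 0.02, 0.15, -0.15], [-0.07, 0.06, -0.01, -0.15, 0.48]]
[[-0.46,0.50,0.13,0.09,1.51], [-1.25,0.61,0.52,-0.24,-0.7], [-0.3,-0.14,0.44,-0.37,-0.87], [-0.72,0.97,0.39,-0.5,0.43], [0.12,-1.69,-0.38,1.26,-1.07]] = y @ [[-1.10, 0.31, 0.42, 0.51, 1.6], [-2.68, 1.25, 1.41, -0.67, -2.71], [-0.58, -1.11, 1.48, -1.24, -3.33], [-0.95, 2.07, -0.44, -0.12, 4.76], [0.12, -3.0, -1.01, 2.73, -0.24]]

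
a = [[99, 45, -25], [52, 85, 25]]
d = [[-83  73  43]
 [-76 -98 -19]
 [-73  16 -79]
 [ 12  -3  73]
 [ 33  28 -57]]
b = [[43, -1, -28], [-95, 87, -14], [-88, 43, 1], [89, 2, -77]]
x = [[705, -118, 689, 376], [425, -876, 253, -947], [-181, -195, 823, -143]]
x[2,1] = -195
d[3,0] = 12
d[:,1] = [73, -98, 16, -3, 28]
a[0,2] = -25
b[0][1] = -1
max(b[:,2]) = 1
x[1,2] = 253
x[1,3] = -947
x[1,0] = 425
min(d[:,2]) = -79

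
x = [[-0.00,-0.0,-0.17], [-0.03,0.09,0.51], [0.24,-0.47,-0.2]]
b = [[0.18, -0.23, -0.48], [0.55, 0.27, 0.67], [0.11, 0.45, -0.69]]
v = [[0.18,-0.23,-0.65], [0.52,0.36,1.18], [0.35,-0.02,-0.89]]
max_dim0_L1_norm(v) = 2.72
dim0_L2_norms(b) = [0.59, 0.57, 1.07]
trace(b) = -0.24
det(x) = 0.00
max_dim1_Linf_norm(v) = 1.18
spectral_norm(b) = 1.10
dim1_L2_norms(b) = [0.56, 0.91, 0.83]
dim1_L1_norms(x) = [0.17, 0.63, 0.91]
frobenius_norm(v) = 1.79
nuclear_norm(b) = 2.18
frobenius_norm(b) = 1.35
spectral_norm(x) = 0.68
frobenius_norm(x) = 0.79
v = x + b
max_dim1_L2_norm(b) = 0.91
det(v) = -0.17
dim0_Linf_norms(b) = [0.55, 0.45, 0.69]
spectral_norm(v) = 1.66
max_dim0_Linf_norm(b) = 0.69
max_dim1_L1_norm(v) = 2.06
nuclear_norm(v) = 2.47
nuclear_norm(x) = 1.08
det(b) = -0.30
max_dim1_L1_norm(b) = 1.49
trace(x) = -0.11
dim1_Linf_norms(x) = [0.17, 0.51, 0.47]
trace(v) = -0.35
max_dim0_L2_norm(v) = 1.61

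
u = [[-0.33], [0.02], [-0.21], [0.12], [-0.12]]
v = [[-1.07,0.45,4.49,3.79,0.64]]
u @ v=[[0.35, -0.15, -1.48, -1.25, -0.21],[-0.02, 0.01, 0.09, 0.08, 0.01],[0.22, -0.09, -0.94, -0.8, -0.13],[-0.13, 0.05, 0.54, 0.45, 0.08],[0.13, -0.05, -0.54, -0.45, -0.08]]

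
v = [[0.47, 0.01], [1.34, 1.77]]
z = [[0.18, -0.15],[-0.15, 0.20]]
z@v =[[-0.12, -0.26], [0.2, 0.35]]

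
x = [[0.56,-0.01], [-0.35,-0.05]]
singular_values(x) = [0.66, 0.05]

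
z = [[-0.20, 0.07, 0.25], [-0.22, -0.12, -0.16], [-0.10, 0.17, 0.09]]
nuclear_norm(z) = 0.79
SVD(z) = [[-0.84, -0.23, -0.5], [0.19, -0.97, 0.12], [-0.51, 0.00, 0.86]] @ diag([0.3760827530323363, 0.29569215635186236, 0.11801657317345056]) @ [[0.47, -0.45, -0.76], [0.88, 0.34, 0.34], [-0.11, 0.83, -0.55]]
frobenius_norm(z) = 0.49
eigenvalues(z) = [(-0.22+0j), (-0.01+0.25j), (-0.01-0.25j)]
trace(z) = -0.23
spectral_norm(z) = 0.38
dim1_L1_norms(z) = [0.52, 0.5, 0.36]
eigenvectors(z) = [[(-0.55+0j), (-0.3-0.35j), -0.30+0.35j], [(-0.8+0j), (0.68+0j), (0.68-0j)], [(0.26+0j), (-0.08-0.56j), (-0.08+0.56j)]]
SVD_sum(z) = [[-0.15, 0.14, 0.24], [0.03, -0.03, -0.06], [-0.09, 0.09, 0.15]] + [[-0.06, -0.02, -0.02], [-0.25, -0.10, -0.10], [0.0, 0.0, 0.0]] + [[0.01, -0.05, 0.03], [-0.0, 0.01, -0.01], [-0.01, 0.08, -0.06]]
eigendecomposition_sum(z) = [[(-0.12-0j), -0.04-0.00j, 0.07-0.00j], [-0.17-0.00j, -0.06-0.00j, (0.11-0j)], [(0.06+0j), (0.02+0j), -0.04+0.00j]] + [[-0.04+0.05j, 0.06-0.02j, (0.09+0.04j)], [-0.02-0.10j, (-0.03+0.09j), -0.13+0.06j], [(-0.08+0.03j), 0.07+0.01j, (0.06+0.1j)]] + [[-0.04-0.05j, (0.06+0.02j), 0.09-0.04j], [-0.02+0.10j, (-0.03-0.09j), -0.13-0.06j], [(-0.08-0.03j), 0.07-0.01j, (0.06-0.1j)]]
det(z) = -0.01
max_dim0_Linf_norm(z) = 0.25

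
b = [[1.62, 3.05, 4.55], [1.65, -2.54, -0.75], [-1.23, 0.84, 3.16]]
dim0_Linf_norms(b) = [1.65, 3.05, 4.55]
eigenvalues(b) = [(-3.09+0j), (2.67+1.89j), (2.67-1.89j)]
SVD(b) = [[-0.84, -0.46, -0.29], [0.30, -0.83, 0.47], [-0.46, 0.31, 0.83]] @ diag([6.61804861524882, 2.7255247438225587, 1.828400228892497]) @ [[-0.05, -0.56, -0.83], [-0.92, 0.35, -0.19], [-0.4, -0.75, 0.53]]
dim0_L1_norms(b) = [4.5, 6.43, 8.46]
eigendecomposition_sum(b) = [[-0.34+0.00j, (1.28-0j), 0.40-0.00j], [0.79-0.00j, -2.95+0.00j, (-0.93+0j)], [-0.17+0.00j, (0.65-0j), 0.20-0.00j]] + [[(0.98+1.12j), (0.88-0.07j), 2.07-2.56j],  [(0.43+0.12j), (0.21-0.16j), (0.09-0.98j)],  [(-0.53+0.59j), 0.10+0.46j, 1.48+0.93j]] + [[(0.98-1.12j), 0.88+0.07j, (2.07+2.56j)], [0.43-0.12j, 0.21+0.16j, (0.09+0.98j)], [(-0.53-0.59j), (0.1-0.46j), 1.48-0.93j]]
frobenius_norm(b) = 7.39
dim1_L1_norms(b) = [9.22, 4.94, 5.23]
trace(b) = 2.24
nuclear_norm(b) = 11.17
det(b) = -32.98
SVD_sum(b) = [[0.26, 3.10, 4.59], [-0.09, -1.1, -1.63], [0.14, 1.69, 2.51]] + [[1.15,  -0.45,  0.24], [2.08,  -0.80,  0.43], [-0.76,  0.29,  -0.16]] + [[0.21, 0.40, -0.28],[-0.34, -0.64, 0.45],[-0.61, -1.15, 0.81]]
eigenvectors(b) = [[(-0.39+0j), 0.85+0.00j, (0.85-0j)],  [0.90+0.00j, (0.21-0.14j), (0.21+0.14j)],  [(-0.2+0j), 0.05+0.45j, 0.05-0.45j]]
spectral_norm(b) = 6.62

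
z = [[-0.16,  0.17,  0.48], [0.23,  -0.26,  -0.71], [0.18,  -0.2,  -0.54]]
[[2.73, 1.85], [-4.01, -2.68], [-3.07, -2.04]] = z@ [[-4.10, -2.44],[-0.66, -4.51],[4.56, 4.63]]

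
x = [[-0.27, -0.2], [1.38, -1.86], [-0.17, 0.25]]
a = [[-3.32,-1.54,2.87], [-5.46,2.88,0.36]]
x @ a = [[1.99, -0.16, -0.85], [5.57, -7.48, 3.29], [-0.80, 0.98, -0.40]]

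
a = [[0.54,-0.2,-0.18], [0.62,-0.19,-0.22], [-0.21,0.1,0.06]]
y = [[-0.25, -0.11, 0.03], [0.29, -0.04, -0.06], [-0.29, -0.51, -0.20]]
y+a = [[0.29, -0.31, -0.15], [0.91, -0.23, -0.28], [-0.5, -0.41, -0.14]]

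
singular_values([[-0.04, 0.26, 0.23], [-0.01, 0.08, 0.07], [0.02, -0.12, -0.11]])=[0.4, 0.0, 0.0]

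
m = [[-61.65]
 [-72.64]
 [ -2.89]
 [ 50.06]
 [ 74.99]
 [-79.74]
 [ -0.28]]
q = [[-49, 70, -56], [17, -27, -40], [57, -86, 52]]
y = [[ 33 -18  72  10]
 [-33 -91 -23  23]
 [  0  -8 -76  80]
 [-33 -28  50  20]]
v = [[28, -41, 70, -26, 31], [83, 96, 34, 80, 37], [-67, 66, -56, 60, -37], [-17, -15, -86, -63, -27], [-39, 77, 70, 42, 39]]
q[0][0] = -49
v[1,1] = 96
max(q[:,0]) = 57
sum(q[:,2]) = -44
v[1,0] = 83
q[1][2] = -40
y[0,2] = 72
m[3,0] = 50.06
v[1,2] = 34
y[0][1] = -18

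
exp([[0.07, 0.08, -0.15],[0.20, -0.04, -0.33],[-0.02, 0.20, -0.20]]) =[[1.08, 0.07, -0.15],  [0.2, 0.94, -0.30],  [0.00, 0.18, 0.79]]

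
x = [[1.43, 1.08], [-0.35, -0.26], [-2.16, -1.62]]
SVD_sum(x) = [[1.43, 1.08], [-0.35, -0.26], [-2.16, -1.62]] + [[-0.00, 0.00], [-0.0, 0.00], [-0.0, 0.00]]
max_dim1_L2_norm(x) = 2.7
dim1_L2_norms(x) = [1.79, 0.44, 2.7]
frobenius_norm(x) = 3.27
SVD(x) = [[-0.55,-0.78], [0.13,-0.43], [0.83,-0.45]] @ diag([3.2697659136763777, 0.005556056162614969]) @ [[-0.80, -0.60],[0.6, -0.8]]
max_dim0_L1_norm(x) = 3.94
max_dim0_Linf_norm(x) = 2.16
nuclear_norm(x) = 3.28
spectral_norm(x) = 3.27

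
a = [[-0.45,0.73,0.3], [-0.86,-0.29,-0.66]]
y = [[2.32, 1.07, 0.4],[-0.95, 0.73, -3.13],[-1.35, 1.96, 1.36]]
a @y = [[-2.14, 0.64, -2.06],  [-0.83, -2.43, -0.33]]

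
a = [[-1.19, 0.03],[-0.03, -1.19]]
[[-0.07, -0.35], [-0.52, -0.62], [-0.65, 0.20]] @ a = [[0.09, 0.41], [0.64, 0.72], [0.77, -0.26]]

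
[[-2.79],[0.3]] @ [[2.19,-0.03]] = [[-6.11, 0.08], [0.66, -0.01]]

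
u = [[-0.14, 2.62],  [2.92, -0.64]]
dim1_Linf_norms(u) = [2.62, 2.92]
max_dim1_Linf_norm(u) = 2.92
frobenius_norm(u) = 3.98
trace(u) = -0.78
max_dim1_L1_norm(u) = 3.56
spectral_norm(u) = 3.20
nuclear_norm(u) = 5.56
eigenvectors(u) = [[0.72, -0.65], [0.69, 0.76]]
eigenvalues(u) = [2.39, -3.17]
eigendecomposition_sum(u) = [[1.3, 1.13], [1.25, 1.09]] + [[-1.44, 1.49], [1.67, -1.73]]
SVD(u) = [[-0.53, 0.85], [0.85, 0.53]] @ diag([3.1991103561670604, 2.3634070595360135]) @ [[0.8,-0.6], [0.6,0.80]]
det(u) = -7.56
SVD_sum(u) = [[-1.35, 1.02], [2.17, -1.64]] + [[1.21,1.60],[0.75,1.0]]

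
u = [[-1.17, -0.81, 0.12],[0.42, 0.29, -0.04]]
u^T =[[-1.17, 0.42], [-0.81, 0.29], [0.12, -0.04]]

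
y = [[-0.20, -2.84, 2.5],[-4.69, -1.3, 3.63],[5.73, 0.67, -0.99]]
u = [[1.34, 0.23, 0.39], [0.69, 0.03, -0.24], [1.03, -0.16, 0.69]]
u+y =[[1.14, -2.61, 2.89], [-4.00, -1.27, 3.39], [6.76, 0.51, -0.3]]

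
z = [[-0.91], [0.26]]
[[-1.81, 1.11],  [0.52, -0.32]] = z@[[1.99, -1.22]]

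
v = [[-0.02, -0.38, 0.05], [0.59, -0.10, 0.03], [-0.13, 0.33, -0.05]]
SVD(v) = [[0.28,-0.74,0.62], [0.85,0.49,0.19], [-0.44,0.47,0.77]] @ diag([0.6521851313847242, 0.4574398509018254, 0.001826802563402789]) @ [[0.85, -0.52, 0.09], [0.53, 0.85, -0.1], [0.03, -0.13, -0.99]]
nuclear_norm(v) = 1.11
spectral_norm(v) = 0.65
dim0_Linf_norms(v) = [0.59, 0.38, 0.05]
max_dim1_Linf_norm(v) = 0.59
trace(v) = -0.17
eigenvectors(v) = [[(-0.03-0.56j), (-0.03+0.56j), -0.03+0.00j], [-0.67+0.00j, -0.67-0.00j, (0.13+0j)], [0.19+0.45j, 0.19-0.45j, 0.99+0.00j]]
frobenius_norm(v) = 0.80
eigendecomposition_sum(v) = [[(-0.01+0.25j), (-0.19-0.03j), 0.02+0.01j], [(0.3+0.03j), (-0.05+0.23j), 0.02-0.03j], [-0.06-0.21j, 0.17-0.03j, (-0.02-0j)]] + [[-0.01-0.25j, -0.19+0.03j, (0.02-0.01j)], [(0.3-0.03j), -0.05-0.23j, 0.02+0.03j], [(-0.06+0.21j), (0.17+0.03j), -0.02+0.00j]] + [[0.00+0.00j,-0j,0.00-0.00j], [(-0-0j),(-0+0j),(-0+0j)], [(-0-0j),-0.00+0.00j,(-0+0j)]]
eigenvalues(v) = [(-0.08+0.47j), (-0.08-0.47j), (-0+0j)]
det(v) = -0.00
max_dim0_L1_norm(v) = 0.81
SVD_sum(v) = [[0.16, -0.1, 0.02], [0.47, -0.29, 0.05], [-0.24, 0.15, -0.03]] + [[-0.18, -0.28, 0.03], [0.12, 0.19, -0.02], [0.11, 0.18, -0.02]] + [[0.0, -0.00, -0.00], [0.0, -0.0, -0.00], [0.0, -0.00, -0.0]]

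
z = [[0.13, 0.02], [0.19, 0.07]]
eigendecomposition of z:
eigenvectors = [[0.46, -0.20],[0.89, 0.98]]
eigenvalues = [0.17, 0.03]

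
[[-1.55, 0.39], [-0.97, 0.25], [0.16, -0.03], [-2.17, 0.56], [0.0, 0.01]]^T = [[-1.55, -0.97, 0.16, -2.17, 0.0], [0.39, 0.25, -0.03, 0.56, 0.01]]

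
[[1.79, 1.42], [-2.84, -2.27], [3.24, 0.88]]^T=[[1.79,-2.84,3.24], [1.42,-2.27,0.88]]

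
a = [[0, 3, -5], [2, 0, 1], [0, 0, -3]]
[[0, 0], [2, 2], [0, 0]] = a @ [[1, 1], [0, 0], [0, 0]]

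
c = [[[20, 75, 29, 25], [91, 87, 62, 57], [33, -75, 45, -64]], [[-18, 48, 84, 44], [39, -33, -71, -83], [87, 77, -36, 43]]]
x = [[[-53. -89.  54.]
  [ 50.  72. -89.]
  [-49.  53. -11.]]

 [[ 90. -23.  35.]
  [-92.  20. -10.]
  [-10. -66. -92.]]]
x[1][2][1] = -66.0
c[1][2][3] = 43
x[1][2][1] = -66.0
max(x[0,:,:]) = 72.0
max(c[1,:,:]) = 87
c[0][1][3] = 57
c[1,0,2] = 84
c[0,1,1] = 87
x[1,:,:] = [[90.0, -23.0, 35.0], [-92.0, 20.0, -10.0], [-10.0, -66.0, -92.0]]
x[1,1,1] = 20.0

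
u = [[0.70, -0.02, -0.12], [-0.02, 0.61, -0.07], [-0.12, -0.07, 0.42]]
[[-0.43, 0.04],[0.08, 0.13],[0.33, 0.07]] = u @ [[-0.49, 0.10], [0.2, 0.24], [0.69, 0.24]]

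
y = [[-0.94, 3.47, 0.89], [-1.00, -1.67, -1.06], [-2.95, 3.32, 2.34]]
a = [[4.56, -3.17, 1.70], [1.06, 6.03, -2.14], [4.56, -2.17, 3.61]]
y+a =[[3.62, 0.3, 2.59],[0.06, 4.36, -3.20],[1.61, 1.15, 5.95]]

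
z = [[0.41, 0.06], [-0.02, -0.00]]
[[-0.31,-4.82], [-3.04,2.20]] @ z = [[-0.03, -0.02], [-1.29, -0.18]]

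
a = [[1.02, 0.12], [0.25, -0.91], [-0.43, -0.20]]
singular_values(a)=[1.14, 0.94]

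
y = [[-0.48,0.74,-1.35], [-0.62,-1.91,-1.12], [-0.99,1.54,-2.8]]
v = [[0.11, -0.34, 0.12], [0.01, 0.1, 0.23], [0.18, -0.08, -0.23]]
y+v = [[-0.37, 0.4, -1.23], [-0.61, -1.81, -0.89], [-0.81, 1.46, -3.03]]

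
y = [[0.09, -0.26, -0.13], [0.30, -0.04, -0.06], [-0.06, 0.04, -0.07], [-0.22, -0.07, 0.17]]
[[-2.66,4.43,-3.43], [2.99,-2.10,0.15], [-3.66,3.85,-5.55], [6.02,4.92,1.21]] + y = [[-2.57, 4.17, -3.56],  [3.29, -2.14, 0.09],  [-3.72, 3.89, -5.62],  [5.80, 4.85, 1.38]]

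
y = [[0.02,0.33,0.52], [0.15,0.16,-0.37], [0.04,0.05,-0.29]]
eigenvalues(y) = [0.31, -0.09, -0.33]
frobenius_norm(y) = 0.81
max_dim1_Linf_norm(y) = 0.52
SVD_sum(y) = [[-0.05, 0.14, 0.56], [0.03, -0.08, -0.32], [0.03, -0.06, -0.26]] + [[0.08, 0.19, -0.04], [0.10, 0.25, -0.05], [0.04, 0.1, -0.02]] + [[-0.0, 0.0, -0.00],[0.02, -0.01, 0.0],[-0.03, 0.01, -0.01]]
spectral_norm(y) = 0.72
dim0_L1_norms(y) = [0.21, 0.54, 1.18]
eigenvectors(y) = [[-0.82, -0.90, -0.84],[-0.56, 0.43, 0.46],[-0.10, -0.07, 0.27]]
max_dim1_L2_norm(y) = 0.62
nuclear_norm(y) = 1.12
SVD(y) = [[0.80, -0.58, -0.14], [-0.46, -0.75, 0.47], [-0.38, -0.32, -0.87]] @ diag([0.7218691603185938, 0.3612226032640919, 0.03637507762246606]) @ [[-0.09,0.24,0.97], [-0.38,-0.91,0.19], [0.92,-0.35,0.18]]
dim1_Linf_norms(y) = [0.52, 0.37, 0.29]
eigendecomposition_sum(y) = [[0.13,0.27,-0.05], [0.09,0.19,-0.04], [0.02,0.03,-0.01]] + [[-0.03, 0.09, -0.25], [0.01, -0.04, 0.12], [-0.0, 0.01, -0.02]] + [[-0.08,  -0.03,  0.82], [0.04,  0.02,  -0.45], [0.03,  0.01,  -0.26]]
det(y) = 0.01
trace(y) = -0.11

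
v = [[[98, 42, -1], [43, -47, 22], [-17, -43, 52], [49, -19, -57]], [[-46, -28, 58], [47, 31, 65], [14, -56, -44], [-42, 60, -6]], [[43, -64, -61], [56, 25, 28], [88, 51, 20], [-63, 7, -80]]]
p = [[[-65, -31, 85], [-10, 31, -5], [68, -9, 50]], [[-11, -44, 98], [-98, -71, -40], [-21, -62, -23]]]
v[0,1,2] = 22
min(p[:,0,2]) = 85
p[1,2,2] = -23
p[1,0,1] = -44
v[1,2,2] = -44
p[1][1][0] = -98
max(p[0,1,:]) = 31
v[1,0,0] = -46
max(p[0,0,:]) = 85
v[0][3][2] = -57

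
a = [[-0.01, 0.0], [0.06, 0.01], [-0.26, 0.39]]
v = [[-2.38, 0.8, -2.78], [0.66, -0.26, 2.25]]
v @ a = [[0.79,-1.08], [-0.61,0.87]]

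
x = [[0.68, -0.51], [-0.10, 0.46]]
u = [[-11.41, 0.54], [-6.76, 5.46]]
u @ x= [[-7.81, 6.07],  [-5.14, 5.96]]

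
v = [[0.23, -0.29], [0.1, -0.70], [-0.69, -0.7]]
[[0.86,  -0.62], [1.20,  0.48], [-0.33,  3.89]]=v @ [[1.94,  -4.32], [-1.44,  -1.3]]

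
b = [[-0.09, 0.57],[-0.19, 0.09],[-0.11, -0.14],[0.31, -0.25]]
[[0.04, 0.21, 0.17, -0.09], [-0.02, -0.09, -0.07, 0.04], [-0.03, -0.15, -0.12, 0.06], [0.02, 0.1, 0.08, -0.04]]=b @[[0.14, 0.72, 0.57, -0.31],[0.09, 0.49, 0.39, -0.21]]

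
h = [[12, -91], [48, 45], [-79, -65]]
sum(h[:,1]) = -111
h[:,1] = [-91, 45, -65]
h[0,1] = -91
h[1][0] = 48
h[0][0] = 12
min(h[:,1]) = -91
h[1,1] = 45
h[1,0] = 48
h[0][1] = -91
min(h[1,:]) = 45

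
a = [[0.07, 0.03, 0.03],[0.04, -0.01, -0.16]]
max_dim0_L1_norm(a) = 0.19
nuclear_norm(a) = 0.25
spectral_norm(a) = 0.17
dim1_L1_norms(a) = [0.13, 0.21]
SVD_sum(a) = [[-0.0, 0.00, 0.02],[0.03, -0.01, -0.16]] + [[0.07, 0.03, 0.01],[0.01, 0.00, 0.00]]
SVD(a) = [[-0.11, 0.99], [0.99, 0.11]] @ diag([0.16599298884780928, 0.08028902573434976]) @ [[0.19, -0.08, -0.98], [0.92, 0.36, 0.15]]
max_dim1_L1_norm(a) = 0.21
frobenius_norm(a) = 0.18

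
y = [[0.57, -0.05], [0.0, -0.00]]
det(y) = 0.00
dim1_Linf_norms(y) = [0.57, 0.0]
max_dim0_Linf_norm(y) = 0.57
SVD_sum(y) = [[0.57, -0.05], [0.0, 0.00]] + [[-0.0, -0.0], [-0.00, -0.00]]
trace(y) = 0.57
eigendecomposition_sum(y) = [[0.57, -0.05],[0.0, 0.00]] + [[-0.0, -0.0],[-0.00, -0.0]]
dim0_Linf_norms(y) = [0.57, 0.05]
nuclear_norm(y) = 0.57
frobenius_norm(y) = 0.57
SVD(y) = [[1.00,0.00], [0.0,1.0]] @ diag([0.5721887800367986, -0.0]) @ [[1.0, -0.09], [0.09, 1.0]]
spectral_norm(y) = 0.57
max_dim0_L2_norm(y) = 0.57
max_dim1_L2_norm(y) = 0.57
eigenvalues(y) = [0.57, -0.0]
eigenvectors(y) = [[1.00,  0.09], [0.00,  1.0]]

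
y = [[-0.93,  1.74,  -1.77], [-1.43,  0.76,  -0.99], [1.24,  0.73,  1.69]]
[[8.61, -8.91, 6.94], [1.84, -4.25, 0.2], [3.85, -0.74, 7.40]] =y@ [[2.16, 0.11, 2.77],  [4.73, -3.88, 5.46],  [-1.35, 1.16, -0.01]]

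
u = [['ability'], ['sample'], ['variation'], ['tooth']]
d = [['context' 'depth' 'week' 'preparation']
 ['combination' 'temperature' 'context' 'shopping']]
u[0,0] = 'ability'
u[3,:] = ['tooth']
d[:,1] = ['depth', 'temperature']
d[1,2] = 'context'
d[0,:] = ['context', 'depth', 'week', 'preparation']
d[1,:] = ['combination', 'temperature', 'context', 'shopping']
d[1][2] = 'context'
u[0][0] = 'ability'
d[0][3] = 'preparation'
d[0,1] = 'depth'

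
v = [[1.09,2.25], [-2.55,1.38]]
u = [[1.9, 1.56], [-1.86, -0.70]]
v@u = [[-2.11, 0.13], [-7.41, -4.94]]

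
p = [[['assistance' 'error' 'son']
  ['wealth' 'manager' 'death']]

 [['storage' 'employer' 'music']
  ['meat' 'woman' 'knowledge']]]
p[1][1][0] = 'meat'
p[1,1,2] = 'knowledge'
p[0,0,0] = 'assistance'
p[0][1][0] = 'wealth'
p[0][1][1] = 'manager'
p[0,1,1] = 'manager'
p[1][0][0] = 'storage'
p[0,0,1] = 'error'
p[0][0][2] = 'son'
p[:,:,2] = [['son', 'death'], ['music', 'knowledge']]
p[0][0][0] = 'assistance'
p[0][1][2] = 'death'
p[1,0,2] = 'music'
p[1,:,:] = [['storage', 'employer', 'music'], ['meat', 'woman', 'knowledge']]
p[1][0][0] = 'storage'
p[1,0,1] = 'employer'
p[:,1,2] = ['death', 'knowledge']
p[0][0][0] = 'assistance'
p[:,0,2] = ['son', 'music']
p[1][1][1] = 'woman'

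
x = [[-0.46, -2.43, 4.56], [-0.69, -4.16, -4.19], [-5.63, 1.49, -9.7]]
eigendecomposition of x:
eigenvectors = [[(0.61+0j), (0.61-0j), (-0.05+0j)],  [(-0.15-0.54j), (-0.15+0.54j), 0.85+0.00j],  [(-0.53+0.17j), (-0.53-0.17j), (0.53+0j)]]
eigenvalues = [(-3.8+3.38j), (-3.8-3.38j), (-6.72+0j)]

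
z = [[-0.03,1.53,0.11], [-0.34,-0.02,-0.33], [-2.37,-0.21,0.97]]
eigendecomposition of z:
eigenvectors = [[(0.14+0j), (0.37-0.38j), 0.37+0.38j], [0.20+0.00j, 0.18+0.31j, (0.18-0.31j)], [(-0.97+0j), 0.77+0.00j, (0.77-0j)]]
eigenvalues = [(1.36+0j), (-0.22+1.1j), (-0.22-1.1j)]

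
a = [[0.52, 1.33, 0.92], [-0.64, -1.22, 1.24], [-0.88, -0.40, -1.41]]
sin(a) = [[0.6, 1.44, 1.59], [-1.13, -1.34, 0.43], [-0.89, -0.61, -1.42]]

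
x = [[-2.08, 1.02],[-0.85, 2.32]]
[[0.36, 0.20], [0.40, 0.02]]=x @ [[-0.11,-0.11], [0.13,-0.03]]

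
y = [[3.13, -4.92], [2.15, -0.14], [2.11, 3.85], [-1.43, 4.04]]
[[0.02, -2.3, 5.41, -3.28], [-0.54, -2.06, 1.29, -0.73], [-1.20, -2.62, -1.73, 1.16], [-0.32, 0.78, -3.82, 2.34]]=y@[[-0.26, -0.97, 0.55, -0.31], [-0.17, -0.15, -0.75, 0.47]]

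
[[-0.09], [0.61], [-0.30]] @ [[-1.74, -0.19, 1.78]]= [[0.16, 0.02, -0.16], [-1.06, -0.12, 1.09], [0.52, 0.06, -0.53]]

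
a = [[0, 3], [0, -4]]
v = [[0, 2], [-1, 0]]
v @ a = [[0, -8], [0, -3]]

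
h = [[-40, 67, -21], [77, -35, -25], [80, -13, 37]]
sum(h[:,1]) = 19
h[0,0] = -40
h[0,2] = -21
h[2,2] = 37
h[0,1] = 67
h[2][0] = 80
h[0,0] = -40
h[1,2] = -25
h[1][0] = 77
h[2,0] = 80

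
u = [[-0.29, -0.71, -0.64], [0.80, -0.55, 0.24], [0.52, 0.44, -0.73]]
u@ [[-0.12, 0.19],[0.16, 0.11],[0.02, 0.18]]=[[-0.09, -0.25],[-0.18, 0.13],[-0.01, 0.02]]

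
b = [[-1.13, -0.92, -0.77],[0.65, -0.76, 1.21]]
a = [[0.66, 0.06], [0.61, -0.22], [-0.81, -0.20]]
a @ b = [[-0.71, -0.65, -0.44], [-0.83, -0.39, -0.74], [0.79, 0.90, 0.38]]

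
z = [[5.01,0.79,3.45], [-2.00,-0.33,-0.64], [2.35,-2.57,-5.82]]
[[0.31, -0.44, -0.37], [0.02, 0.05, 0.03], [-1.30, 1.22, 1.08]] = z @ [[-0.07,0.04,0.04], [0.01,-0.03,-0.02], [0.19,-0.18,-0.16]]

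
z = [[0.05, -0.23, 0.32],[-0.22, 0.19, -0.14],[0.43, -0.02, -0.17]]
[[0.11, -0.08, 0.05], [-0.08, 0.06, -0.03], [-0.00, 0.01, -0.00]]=z@ [[0.06,-0.04,0.03],[-0.18,0.14,-0.08],[0.2,-0.15,0.09]]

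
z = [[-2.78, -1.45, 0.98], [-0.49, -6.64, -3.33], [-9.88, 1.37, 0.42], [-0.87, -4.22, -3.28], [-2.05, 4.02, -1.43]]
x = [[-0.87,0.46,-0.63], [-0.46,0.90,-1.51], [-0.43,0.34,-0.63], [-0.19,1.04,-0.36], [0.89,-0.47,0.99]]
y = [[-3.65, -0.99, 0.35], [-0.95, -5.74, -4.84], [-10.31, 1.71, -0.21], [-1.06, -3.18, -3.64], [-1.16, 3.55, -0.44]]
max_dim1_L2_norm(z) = 9.98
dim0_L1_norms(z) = [16.07, 17.7, 9.44]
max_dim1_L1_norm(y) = 12.23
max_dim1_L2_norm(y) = 10.45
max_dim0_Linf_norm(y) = 10.31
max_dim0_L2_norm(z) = 10.51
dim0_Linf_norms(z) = [9.88, 6.64, 3.33]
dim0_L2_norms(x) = [1.41, 1.56, 2.05]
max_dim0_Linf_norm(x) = 1.51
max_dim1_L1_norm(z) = 11.67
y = z + x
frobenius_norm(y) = 14.82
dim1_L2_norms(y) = [3.8, 7.57, 10.45, 4.95, 3.76]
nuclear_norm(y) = 23.31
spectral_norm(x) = 2.77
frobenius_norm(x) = 2.93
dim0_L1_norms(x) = [2.84, 3.21, 4.12]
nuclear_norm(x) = 4.13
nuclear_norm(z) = 23.74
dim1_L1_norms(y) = [4.99, 11.53, 12.23, 7.88, 5.15]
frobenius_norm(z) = 14.75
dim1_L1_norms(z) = [5.21, 10.46, 11.67, 8.37, 7.5]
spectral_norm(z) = 10.74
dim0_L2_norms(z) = [10.51, 9.06, 5.0]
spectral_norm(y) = 11.16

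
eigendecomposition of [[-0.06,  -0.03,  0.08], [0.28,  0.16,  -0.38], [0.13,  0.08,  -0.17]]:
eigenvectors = [[(0.28+0.05j), (0.28-0.05j), (-0.63+0j)], [(-0.92+0j), -0.92-0.00j, 0.77+0.00j], [(-0.26+0.08j), (-0.26-0.08j), -0.12+0.00j]]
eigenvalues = [(-0.03+0.02j), (-0.03-0.02j), (-0.01+0j)]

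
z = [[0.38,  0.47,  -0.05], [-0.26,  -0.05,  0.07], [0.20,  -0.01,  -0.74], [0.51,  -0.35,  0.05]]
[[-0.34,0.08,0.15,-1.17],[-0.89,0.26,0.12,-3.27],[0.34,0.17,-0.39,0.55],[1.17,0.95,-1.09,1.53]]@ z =[[-0.72, 0.24, -0.15], [-2.05, 0.71, -0.19], [0.29, -0.04, 0.31], [0.76, -0.02, 0.89]]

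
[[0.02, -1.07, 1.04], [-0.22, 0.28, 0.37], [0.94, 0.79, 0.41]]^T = [[0.02,-0.22,0.94], [-1.07,0.28,0.79], [1.04,0.37,0.41]]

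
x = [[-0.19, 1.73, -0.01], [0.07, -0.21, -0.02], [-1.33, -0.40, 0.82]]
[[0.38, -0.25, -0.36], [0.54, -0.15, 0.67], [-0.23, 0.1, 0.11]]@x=[[0.39, 0.85, -0.29], [-1.00, 0.70, 0.55], [-0.10, -0.46, 0.09]]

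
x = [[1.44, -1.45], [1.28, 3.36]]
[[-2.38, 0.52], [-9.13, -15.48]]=x@[[-3.17, -3.09], [-1.51, -3.43]]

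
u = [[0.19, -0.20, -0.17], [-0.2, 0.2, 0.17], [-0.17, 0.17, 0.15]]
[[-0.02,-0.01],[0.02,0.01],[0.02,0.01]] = u @ [[0.08, 0.03], [0.12, 0.05], [0.09, 0.04]]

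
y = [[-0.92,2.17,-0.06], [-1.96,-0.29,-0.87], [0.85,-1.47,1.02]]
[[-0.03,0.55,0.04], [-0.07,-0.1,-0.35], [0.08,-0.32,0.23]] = y @ [[0.01, -0.01, 0.06], [-0.01, 0.25, 0.05], [0.06, 0.05, 0.25]]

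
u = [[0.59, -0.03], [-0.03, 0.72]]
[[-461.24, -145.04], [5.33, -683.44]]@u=[[-267.78, -90.59], [23.65, -492.24]]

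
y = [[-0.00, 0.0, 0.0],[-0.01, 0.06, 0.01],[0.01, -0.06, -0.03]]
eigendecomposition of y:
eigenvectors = [[0.00,0.0,0.99], [0.12,-0.81,0.16], [-0.99,0.59,0.0]]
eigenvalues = [-0.02, 0.05, -0.0]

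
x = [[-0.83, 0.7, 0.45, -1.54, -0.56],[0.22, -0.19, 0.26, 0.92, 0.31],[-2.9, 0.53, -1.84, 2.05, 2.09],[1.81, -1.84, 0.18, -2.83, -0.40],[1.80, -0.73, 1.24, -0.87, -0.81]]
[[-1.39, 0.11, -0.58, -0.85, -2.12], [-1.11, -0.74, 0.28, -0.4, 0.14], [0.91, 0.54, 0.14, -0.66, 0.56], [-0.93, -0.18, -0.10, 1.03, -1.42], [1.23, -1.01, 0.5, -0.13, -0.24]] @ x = [[-2.49, 1.81, -2.31, 5.30, 1.66],[-0.53, 0.15, -1.11, 2.61, 1.02],[-1.23, 1.41, 0.87, 0.76, -0.24],[0.33, -1.53, -1.86, -0.62, 0.99],[-3.36, 1.73, -0.95, -1.22, 0.29]]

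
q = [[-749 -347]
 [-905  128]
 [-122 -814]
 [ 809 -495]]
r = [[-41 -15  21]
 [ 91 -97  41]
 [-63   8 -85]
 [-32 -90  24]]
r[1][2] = 41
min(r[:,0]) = -63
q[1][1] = 128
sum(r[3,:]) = -98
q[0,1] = -347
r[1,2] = 41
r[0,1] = -15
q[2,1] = -814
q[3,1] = -495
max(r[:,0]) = 91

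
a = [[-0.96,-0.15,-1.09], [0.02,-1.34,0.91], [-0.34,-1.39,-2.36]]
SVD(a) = [[0.42,-0.23,-0.88], [-0.09,0.95,-0.29], [0.9,0.2,0.37]] @ diag([3.0125228440868477, 1.6600041932236997, 0.7366764502375694]) @ [[-0.24, -0.4, -0.89], [0.1, -0.92, 0.38], [0.97, -0.0, -0.26]]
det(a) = -3.68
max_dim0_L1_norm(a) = 4.36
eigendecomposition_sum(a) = [[-0.88+0.00j, -0.55+0.00j, 0.30-0.00j], [0.12-0.00j, 0.08-0.00j, (-0.04+0j)], [(0.09-0j), 0.05-0.00j, (-0.03+0j)]] + [[-0.04-0.23j, (0.2-1.24j), -0.69-0.62j], [(-0.05+0.26j), -0.71+1.21j, 0.48+0.92j], [-0.21-0.20j, (-0.72-1.42j), -1.17-0.11j]] + [[(-0.04+0.23j), (0.2+1.24j), (-0.69+0.62j)], [(-0.05-0.26j), -0.71-1.21j, (0.48-0.92j)], [-0.21+0.20j, (-0.72+1.42j), -1.17+0.11j]]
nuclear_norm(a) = 5.41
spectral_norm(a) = 3.01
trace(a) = -4.66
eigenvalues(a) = [(-0.83+0j), (-1.91+0.87j), (-1.91-0.87j)]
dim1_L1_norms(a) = [2.2, 2.27, 4.09]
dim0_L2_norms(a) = [1.02, 1.94, 2.75]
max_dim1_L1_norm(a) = 4.09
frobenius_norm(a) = 3.52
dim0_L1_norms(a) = [1.32, 2.88, 4.36]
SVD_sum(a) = [[-0.29, -0.5, -1.11], [0.07, 0.11, 0.25], [-0.64, -1.08, -2.42]] + [[-0.04, 0.35, -0.14], [0.16, -1.45, 0.61], [0.03, -0.31, 0.13]] + [[-0.63, 0.00, 0.17], [-0.21, 0.00, 0.05], [0.27, -0.00, -0.07]]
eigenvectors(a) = [[(-0.99+0j), -0.41-0.30j, -0.41+0.30j], [0.13+0.00j, (0.31+0.48j), 0.31-0.48j], [0.10+0.00j, (-0.64+0j), -0.64-0.00j]]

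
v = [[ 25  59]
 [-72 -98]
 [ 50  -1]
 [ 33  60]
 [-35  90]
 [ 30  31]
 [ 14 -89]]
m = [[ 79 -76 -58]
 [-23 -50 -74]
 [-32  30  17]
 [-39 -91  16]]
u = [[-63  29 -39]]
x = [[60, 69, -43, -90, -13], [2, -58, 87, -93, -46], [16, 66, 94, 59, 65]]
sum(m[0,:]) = -55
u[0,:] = [-63, 29, -39]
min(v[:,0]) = -72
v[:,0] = [25, -72, 50, 33, -35, 30, 14]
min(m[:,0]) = -39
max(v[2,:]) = 50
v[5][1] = 31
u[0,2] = -39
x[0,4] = -13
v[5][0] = 30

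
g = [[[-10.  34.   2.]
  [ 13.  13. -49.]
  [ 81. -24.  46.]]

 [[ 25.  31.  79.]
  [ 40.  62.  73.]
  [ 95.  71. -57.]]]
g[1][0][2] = 79.0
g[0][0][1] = 34.0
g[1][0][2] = 79.0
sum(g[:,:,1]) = 187.0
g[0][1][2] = -49.0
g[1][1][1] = 62.0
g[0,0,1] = 34.0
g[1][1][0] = 40.0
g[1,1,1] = 62.0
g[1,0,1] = 31.0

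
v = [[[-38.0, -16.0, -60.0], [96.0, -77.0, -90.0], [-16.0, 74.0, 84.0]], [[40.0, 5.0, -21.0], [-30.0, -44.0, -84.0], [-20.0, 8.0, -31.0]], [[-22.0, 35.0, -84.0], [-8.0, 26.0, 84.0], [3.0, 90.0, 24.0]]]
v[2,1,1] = 26.0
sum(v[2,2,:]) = 117.0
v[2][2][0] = 3.0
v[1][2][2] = -31.0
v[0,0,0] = -38.0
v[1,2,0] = -20.0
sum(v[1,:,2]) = -136.0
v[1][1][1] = -44.0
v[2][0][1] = 35.0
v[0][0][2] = -60.0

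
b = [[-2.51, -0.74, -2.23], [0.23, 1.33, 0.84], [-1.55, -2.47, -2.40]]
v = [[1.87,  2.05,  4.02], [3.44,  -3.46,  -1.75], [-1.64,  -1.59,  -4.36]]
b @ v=[[-3.58, 0.96, 0.93], [3.63, -5.47, -5.07], [-7.46, 9.18, 8.56]]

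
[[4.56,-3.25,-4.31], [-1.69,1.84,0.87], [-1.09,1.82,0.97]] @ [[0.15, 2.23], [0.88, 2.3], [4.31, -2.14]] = [[-20.75,11.92], [5.12,-1.4], [5.62,-0.32]]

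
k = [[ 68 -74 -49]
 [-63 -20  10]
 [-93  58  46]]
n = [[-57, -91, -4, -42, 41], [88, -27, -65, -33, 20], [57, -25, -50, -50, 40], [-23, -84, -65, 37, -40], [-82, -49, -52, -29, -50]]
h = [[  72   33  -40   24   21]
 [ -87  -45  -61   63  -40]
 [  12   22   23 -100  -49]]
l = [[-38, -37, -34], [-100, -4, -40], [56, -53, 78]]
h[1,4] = -40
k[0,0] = 68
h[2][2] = 23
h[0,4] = 21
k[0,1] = -74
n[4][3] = -29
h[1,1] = -45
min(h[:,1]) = -45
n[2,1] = -25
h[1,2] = -61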